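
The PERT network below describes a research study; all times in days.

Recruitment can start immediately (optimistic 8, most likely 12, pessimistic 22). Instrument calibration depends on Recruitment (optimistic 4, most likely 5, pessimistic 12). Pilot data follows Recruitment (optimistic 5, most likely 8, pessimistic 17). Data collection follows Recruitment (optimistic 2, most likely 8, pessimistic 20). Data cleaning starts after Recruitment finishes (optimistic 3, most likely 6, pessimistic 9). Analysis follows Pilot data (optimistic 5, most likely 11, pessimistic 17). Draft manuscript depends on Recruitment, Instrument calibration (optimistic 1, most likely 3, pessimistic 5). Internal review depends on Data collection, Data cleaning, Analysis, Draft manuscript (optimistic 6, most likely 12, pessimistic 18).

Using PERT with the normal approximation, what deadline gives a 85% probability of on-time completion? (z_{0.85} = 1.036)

49.3 days

te_Recruitment = (8 + 4·12 + 22)/6 = 78/6 = 13; σ²_Recruitment = ((22−8)/6)² = 5.444
te_Instrument calibration = (4 + 4·5 + 12)/6 = 36/6 = 6; σ²_Instrument calibration = ((12−4)/6)² = 1.778
te_Pilot data = (5 + 4·8 + 17)/6 = 54/6 = 9; σ²_Pilot data = ((17−5)/6)² = 4.000
te_Data collection = (2 + 4·8 + 20)/6 = 54/6 = 9; σ²_Data collection = ((20−2)/6)² = 9.000
te_Data cleaning = (3 + 4·6 + 9)/6 = 36/6 = 6; σ²_Data cleaning = ((9−3)/6)² = 1.000
te_Analysis = (5 + 4·11 + 17)/6 = 66/6 = 11; σ²_Analysis = ((17−5)/6)² = 4.000
te_Draft manuscript = (1 + 4·3 + 5)/6 = 18/6 = 3; σ²_Draft manuscript = ((5−1)/6)² = 0.444
te_Internal review = (6 + 4·12 + 18)/6 = 72/6 = 12; σ²_Internal review = ((18−6)/6)² = 4.000

Forward pass:
ES_Recruitment = 0; EF_Recruitment = 13
ES_Instrument calibration = 13; EF_Instrument calibration = 13+6 = 19
ES_Pilot data = 13; EF_Pilot data = 13+9 = 22
ES_Data collection = 13; EF_Data collection = 13+9 = 22
ES_Data cleaning = 13; EF_Data cleaning = 13+6 = 19
ES_Analysis = 22; EF_Analysis = 22+11 = 33
ES_Draft manuscript = max(EF_Recruitment=13, EF_Instrument calibration=19) = 19; EF_Draft manuscript = 19+3 = 22
ES_Internal review = max(EF_Data collection=22, EF_Data cleaning=19, EF_Analysis=33, EF_Draft manuscript=22) = 33; EF_Internal review = 33+12 = 45
Expected project duration μ = 45 days. Critical path: Recruitment → Pilot data → Analysis → Internal review.

Variance along critical path = 5.444 + 4.000 + 4.000 + 4.000 = 17.444; σ = 4.177 days.
D = μ + z·σ = 45 + 1.036·4.177 = 49.3 days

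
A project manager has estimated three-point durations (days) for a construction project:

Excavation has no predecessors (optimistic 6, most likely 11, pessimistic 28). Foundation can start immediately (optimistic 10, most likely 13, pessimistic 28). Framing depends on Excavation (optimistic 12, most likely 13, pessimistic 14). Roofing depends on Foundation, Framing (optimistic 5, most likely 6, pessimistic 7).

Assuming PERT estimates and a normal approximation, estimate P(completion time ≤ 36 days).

te_Excavation = (6 + 4·11 + 28)/6 = 78/6 = 13; σ²_Excavation = ((28−6)/6)² = 13.444
te_Foundation = (10 + 4·13 + 28)/6 = 90/6 = 15; σ²_Foundation = ((28−10)/6)² = 9.000
te_Framing = (12 + 4·13 + 14)/6 = 78/6 = 13; σ²_Framing = ((14−12)/6)² = 0.111
te_Roofing = (5 + 4·6 + 7)/6 = 36/6 = 6; σ²_Roofing = ((7−5)/6)² = 0.111

Forward pass:
ES_Excavation = 0; EF_Excavation = 13
ES_Foundation = 0; EF_Foundation = 15
ES_Framing = 13; EF_Framing = 13+13 = 26
ES_Roofing = max(EF_Foundation=15, EF_Framing=26) = 26; EF_Roofing = 26+6 = 32
Expected project duration μ = 32 days. Critical path: Excavation → Framing → Roofing.

Variance along critical path = 13.444 + 0.111 + 0.111 = 13.667; σ = √13.667 = 3.697 days.
Z = (36 − 32) / 3.697 = 1.082
P(T ≤ 36) = Φ(1.082) ≈ 0.860

0.860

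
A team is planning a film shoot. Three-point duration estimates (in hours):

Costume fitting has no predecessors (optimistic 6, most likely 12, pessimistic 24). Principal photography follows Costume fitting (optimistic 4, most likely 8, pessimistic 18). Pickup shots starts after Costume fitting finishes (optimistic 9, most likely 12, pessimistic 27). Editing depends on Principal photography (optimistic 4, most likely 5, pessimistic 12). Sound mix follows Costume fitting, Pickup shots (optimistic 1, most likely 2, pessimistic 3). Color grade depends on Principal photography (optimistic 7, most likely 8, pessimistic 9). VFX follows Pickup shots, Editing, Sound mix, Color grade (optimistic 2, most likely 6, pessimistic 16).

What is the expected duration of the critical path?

te_Costume fitting = (6 + 4·12 + 24)/6 = 78/6 = 13
te_Principal photography = (4 + 4·8 + 18)/6 = 54/6 = 9
te_Pickup shots = (9 + 4·12 + 27)/6 = 84/6 = 14
te_Editing = (4 + 4·5 + 12)/6 = 36/6 = 6
te_Sound mix = (1 + 4·2 + 3)/6 = 12/6 = 2
te_Color grade = (7 + 4·8 + 9)/6 = 48/6 = 8
te_VFX = (2 + 4·6 + 16)/6 = 42/6 = 7

Forward pass:
ES_Costume fitting = 0; EF_Costume fitting = 13
ES_Principal photography = 13; EF_Principal photography = 13+9 = 22
ES_Pickup shots = 13; EF_Pickup shots = 13+14 = 27
ES_Editing = 22; EF_Editing = 22+6 = 28
ES_Sound mix = max(EF_Costume fitting=13, EF_Pickup shots=27) = 27; EF_Sound mix = 27+2 = 29
ES_Color grade = 22; EF_Color grade = 22+8 = 30
ES_VFX = max(EF_Pickup shots=27, EF_Editing=28, EF_Sound mix=29, EF_Color grade=30) = 30; EF_VFX = 30+7 = 37
Expected project duration μ = 37 hours. Critical path: Costume fitting → Principal photography → Color grade → VFX.

37 hours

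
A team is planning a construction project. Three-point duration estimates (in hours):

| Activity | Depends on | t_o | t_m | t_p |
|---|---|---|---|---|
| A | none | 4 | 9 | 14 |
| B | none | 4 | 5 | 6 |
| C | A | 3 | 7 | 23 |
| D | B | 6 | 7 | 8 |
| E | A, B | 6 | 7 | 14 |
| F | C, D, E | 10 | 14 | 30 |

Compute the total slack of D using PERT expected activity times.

te_A = (4 + 4·9 + 14)/6 = 54/6 = 9
te_B = (4 + 4·5 + 6)/6 = 30/6 = 5
te_C = (3 + 4·7 + 23)/6 = 54/6 = 9
te_D = (6 + 4·7 + 8)/6 = 42/6 = 7
te_E = (6 + 4·7 + 14)/6 = 48/6 = 8
te_F = (10 + 4·14 + 30)/6 = 96/6 = 16

Forward pass:
ES_A = 0; EF_A = 9
ES_B = 0; EF_B = 5
ES_C = 9; EF_C = 9+9 = 18
ES_D = 5; EF_D = 5+7 = 12
ES_E = max(EF_A=9, EF_B=5) = 9; EF_E = 9+8 = 17
ES_F = max(EF_C=18, EF_D=12, EF_E=17) = 18; EF_F = 18+16 = 34
Expected project duration μ = 34 hours. Critical path: A → C → F.

Backward pass:
LF_F = 34; LS_F = 34−16 = 18
LF_E = LS_F = 18; LS_E = 18−8 = 10
LF_D = LS_F = 18; LS_D = 18−7 = 11
LF_C = LS_F = 18; LS_C = 18−9 = 9
LF_B = min(LS_D=11, LS_E=10) = 10; LS_B = 10−5 = 5
LF_A = min(LS_C=9, LS_E=10) = 9; LS_A = 9−9 = 0
Slack_D = LS_D − ES_D = 11 − 5 = 6

6 hours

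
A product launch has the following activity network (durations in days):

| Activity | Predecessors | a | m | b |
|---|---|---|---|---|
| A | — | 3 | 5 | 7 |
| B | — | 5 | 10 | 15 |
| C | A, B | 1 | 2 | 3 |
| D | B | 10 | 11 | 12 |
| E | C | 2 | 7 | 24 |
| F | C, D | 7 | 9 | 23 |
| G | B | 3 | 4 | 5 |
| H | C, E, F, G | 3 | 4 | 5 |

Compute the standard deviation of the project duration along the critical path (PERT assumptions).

3.18 days

te_A = (3 + 4·5 + 7)/6 = 30/6 = 5; σ²_A = ((7−3)/6)² = 0.444
te_B = (5 + 4·10 + 15)/6 = 60/6 = 10; σ²_B = ((15−5)/6)² = 2.778
te_C = (1 + 4·2 + 3)/6 = 12/6 = 2; σ²_C = ((3−1)/6)² = 0.111
te_D = (10 + 4·11 + 12)/6 = 66/6 = 11; σ²_D = ((12−10)/6)² = 0.111
te_E = (2 + 4·7 + 24)/6 = 54/6 = 9; σ²_E = ((24−2)/6)² = 13.444
te_F = (7 + 4·9 + 23)/6 = 66/6 = 11; σ²_F = ((23−7)/6)² = 7.111
te_G = (3 + 4·4 + 5)/6 = 24/6 = 4; σ²_G = ((5−3)/6)² = 0.111
te_H = (3 + 4·4 + 5)/6 = 24/6 = 4; σ²_H = ((5−3)/6)² = 0.111

Forward pass:
ES_A = 0; EF_A = 5
ES_B = 0; EF_B = 10
ES_C = max(EF_A=5, EF_B=10) = 10; EF_C = 10+2 = 12
ES_D = 10; EF_D = 10+11 = 21
ES_E = 12; EF_E = 12+9 = 21
ES_F = max(EF_C=12, EF_D=21) = 21; EF_F = 21+11 = 32
ES_G = 10; EF_G = 10+4 = 14
ES_H = max(EF_C=12, EF_E=21, EF_F=32, EF_G=14) = 32; EF_H = 32+4 = 36
Expected project duration μ = 36 days. Critical path: B → D → F → H.

Variance along critical path = 2.778 + 0.111 + 7.111 + 0.111 = 10.111
σ = √10.111 = 3.180 days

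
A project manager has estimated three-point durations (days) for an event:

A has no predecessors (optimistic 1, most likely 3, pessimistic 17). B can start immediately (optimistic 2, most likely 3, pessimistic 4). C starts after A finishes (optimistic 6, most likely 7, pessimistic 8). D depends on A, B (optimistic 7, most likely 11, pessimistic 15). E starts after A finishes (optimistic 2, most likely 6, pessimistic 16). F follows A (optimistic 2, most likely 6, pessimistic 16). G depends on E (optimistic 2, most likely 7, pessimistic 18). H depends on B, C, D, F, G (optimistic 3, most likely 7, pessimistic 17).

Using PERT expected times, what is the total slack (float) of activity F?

8 days

te_A = (1 + 4·3 + 17)/6 = 30/6 = 5
te_B = (2 + 4·3 + 4)/6 = 18/6 = 3
te_C = (6 + 4·7 + 8)/6 = 42/6 = 7
te_D = (7 + 4·11 + 15)/6 = 66/6 = 11
te_E = (2 + 4·6 + 16)/6 = 42/6 = 7
te_F = (2 + 4·6 + 16)/6 = 42/6 = 7
te_G = (2 + 4·7 + 18)/6 = 48/6 = 8
te_H = (3 + 4·7 + 17)/6 = 48/6 = 8

Forward pass:
ES_A = 0; EF_A = 5
ES_B = 0; EF_B = 3
ES_C = 5; EF_C = 5+7 = 12
ES_D = max(EF_A=5, EF_B=3) = 5; EF_D = 5+11 = 16
ES_E = 5; EF_E = 5+7 = 12
ES_F = 5; EF_F = 5+7 = 12
ES_G = 12; EF_G = 12+8 = 20
ES_H = max(EF_B=3, EF_C=12, EF_D=16, EF_F=12, EF_G=20) = 20; EF_H = 20+8 = 28
Expected project duration μ = 28 days. Critical path: A → E → G → H.

Backward pass:
LF_H = 28; LS_H = 28−8 = 20
LF_G = LS_H = 20; LS_G = 20−8 = 12
LF_F = LS_H = 20; LS_F = 20−7 = 13
LF_E = LS_G = 12; LS_E = 12−7 = 5
LF_D = LS_H = 20; LS_D = 20−11 = 9
LF_C = LS_H = 20; LS_C = 20−7 = 13
LF_B = min(LS_D=9, LS_H=20) = 9; LS_B = 9−3 = 6
LF_A = min(LS_C=13, LS_D=9, LS_E=5, LS_F=13) = 5; LS_A = 5−5 = 0
Slack_F = LS_F − ES_F = 13 − 5 = 8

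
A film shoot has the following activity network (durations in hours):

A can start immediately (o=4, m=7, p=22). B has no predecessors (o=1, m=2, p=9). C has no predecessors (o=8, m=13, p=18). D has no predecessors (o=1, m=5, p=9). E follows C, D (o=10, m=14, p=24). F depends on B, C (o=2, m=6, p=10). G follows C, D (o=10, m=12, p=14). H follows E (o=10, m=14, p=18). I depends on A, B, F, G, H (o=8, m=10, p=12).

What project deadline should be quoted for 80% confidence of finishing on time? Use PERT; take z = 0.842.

te_A = (4 + 4·7 + 22)/6 = 54/6 = 9; σ²_A = ((22−4)/6)² = 9.000
te_B = (1 + 4·2 + 9)/6 = 18/6 = 3; σ²_B = ((9−1)/6)² = 1.778
te_C = (8 + 4·13 + 18)/6 = 78/6 = 13; σ²_C = ((18−8)/6)² = 2.778
te_D = (1 + 4·5 + 9)/6 = 30/6 = 5; σ²_D = ((9−1)/6)² = 1.778
te_E = (10 + 4·14 + 24)/6 = 90/6 = 15; σ²_E = ((24−10)/6)² = 5.444
te_F = (2 + 4·6 + 10)/6 = 36/6 = 6; σ²_F = ((10−2)/6)² = 1.778
te_G = (10 + 4·12 + 14)/6 = 72/6 = 12; σ²_G = ((14−10)/6)² = 0.444
te_H = (10 + 4·14 + 18)/6 = 84/6 = 14; σ²_H = ((18−10)/6)² = 1.778
te_I = (8 + 4·10 + 12)/6 = 60/6 = 10; σ²_I = ((12−8)/6)² = 0.444

Forward pass:
ES_A = 0; EF_A = 9
ES_B = 0; EF_B = 3
ES_C = 0; EF_C = 13
ES_D = 0; EF_D = 5
ES_E = max(EF_C=13, EF_D=5) = 13; EF_E = 13+15 = 28
ES_F = max(EF_B=3, EF_C=13) = 13; EF_F = 13+6 = 19
ES_G = max(EF_C=13, EF_D=5) = 13; EF_G = 13+12 = 25
ES_H = 28; EF_H = 28+14 = 42
ES_I = max(EF_A=9, EF_B=3, EF_F=19, EF_G=25, EF_H=42) = 42; EF_I = 42+10 = 52
Expected project duration μ = 52 hours. Critical path: C → E → H → I.

Variance along critical path = 2.778 + 5.444 + 1.778 + 0.444 = 10.444; σ = 3.232 hours.
D = μ + z·σ = 52 + 0.842·3.232 = 54.7 hours

54.7 hours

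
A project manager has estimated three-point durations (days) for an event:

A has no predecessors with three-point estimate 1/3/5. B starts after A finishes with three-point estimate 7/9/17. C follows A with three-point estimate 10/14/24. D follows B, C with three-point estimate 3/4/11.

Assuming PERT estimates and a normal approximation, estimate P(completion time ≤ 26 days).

te_A = (1 + 4·3 + 5)/6 = 18/6 = 3; σ²_A = ((5−1)/6)² = 0.444
te_B = (7 + 4·9 + 17)/6 = 60/6 = 10; σ²_B = ((17−7)/6)² = 2.778
te_C = (10 + 4·14 + 24)/6 = 90/6 = 15; σ²_C = ((24−10)/6)² = 5.444
te_D = (3 + 4·4 + 11)/6 = 30/6 = 5; σ²_D = ((11−3)/6)² = 1.778

Forward pass:
ES_A = 0; EF_A = 3
ES_B = 3; EF_B = 3+10 = 13
ES_C = 3; EF_C = 3+15 = 18
ES_D = max(EF_B=13, EF_C=18) = 18; EF_D = 18+5 = 23
Expected project duration μ = 23 days. Critical path: A → C → D.

Variance along critical path = 0.444 + 5.444 + 1.778 = 7.667; σ = √7.667 = 2.769 days.
Z = (26 − 23) / 2.769 = 1.083
P(T ≤ 26) = Φ(1.083) ≈ 0.861

0.861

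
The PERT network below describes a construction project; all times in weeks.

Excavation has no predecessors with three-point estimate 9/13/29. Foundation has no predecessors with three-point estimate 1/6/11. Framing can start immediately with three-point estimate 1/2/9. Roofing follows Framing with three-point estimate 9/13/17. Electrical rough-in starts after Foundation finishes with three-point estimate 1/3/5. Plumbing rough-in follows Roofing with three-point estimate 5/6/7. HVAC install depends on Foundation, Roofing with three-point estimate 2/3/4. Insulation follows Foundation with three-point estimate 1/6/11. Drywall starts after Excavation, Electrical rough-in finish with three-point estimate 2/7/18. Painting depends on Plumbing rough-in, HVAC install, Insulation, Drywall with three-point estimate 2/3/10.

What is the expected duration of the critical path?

27 weeks

te_Excavation = (9 + 4·13 + 29)/6 = 90/6 = 15
te_Foundation = (1 + 4·6 + 11)/6 = 36/6 = 6
te_Framing = (1 + 4·2 + 9)/6 = 18/6 = 3
te_Roofing = (9 + 4·13 + 17)/6 = 78/6 = 13
te_Electrical rough-in = (1 + 4·3 + 5)/6 = 18/6 = 3
te_Plumbing rough-in = (5 + 4·6 + 7)/6 = 36/6 = 6
te_HVAC install = (2 + 4·3 + 4)/6 = 18/6 = 3
te_Insulation = (1 + 4·6 + 11)/6 = 36/6 = 6
te_Drywall = (2 + 4·7 + 18)/6 = 48/6 = 8
te_Painting = (2 + 4·3 + 10)/6 = 24/6 = 4

Forward pass:
ES_Excavation = 0; EF_Excavation = 15
ES_Foundation = 0; EF_Foundation = 6
ES_Framing = 0; EF_Framing = 3
ES_Roofing = 3; EF_Roofing = 3+13 = 16
ES_Electrical rough-in = 6; EF_Electrical rough-in = 6+3 = 9
ES_Plumbing rough-in = 16; EF_Plumbing rough-in = 16+6 = 22
ES_HVAC install = max(EF_Foundation=6, EF_Roofing=16) = 16; EF_HVAC install = 16+3 = 19
ES_Insulation = 6; EF_Insulation = 6+6 = 12
ES_Drywall = max(EF_Excavation=15, EF_Electrical rough-in=9) = 15; EF_Drywall = 15+8 = 23
ES_Painting = max(EF_Plumbing rough-in=22, EF_HVAC install=19, EF_Insulation=12, EF_Drywall=23) = 23; EF_Painting = 23+4 = 27
Expected project duration μ = 27 weeks. Critical path: Excavation → Drywall → Painting.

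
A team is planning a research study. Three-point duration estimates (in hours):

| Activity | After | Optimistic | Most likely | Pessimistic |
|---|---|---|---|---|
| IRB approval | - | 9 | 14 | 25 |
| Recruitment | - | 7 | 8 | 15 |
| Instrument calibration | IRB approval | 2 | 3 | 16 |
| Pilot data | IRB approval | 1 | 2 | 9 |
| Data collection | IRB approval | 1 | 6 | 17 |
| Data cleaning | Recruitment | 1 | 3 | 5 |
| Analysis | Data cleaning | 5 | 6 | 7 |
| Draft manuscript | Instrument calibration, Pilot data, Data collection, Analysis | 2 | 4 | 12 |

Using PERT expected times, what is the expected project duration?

te_IRB approval = (9 + 4·14 + 25)/6 = 90/6 = 15
te_Recruitment = (7 + 4·8 + 15)/6 = 54/6 = 9
te_Instrument calibration = (2 + 4·3 + 16)/6 = 30/6 = 5
te_Pilot data = (1 + 4·2 + 9)/6 = 18/6 = 3
te_Data collection = (1 + 4·6 + 17)/6 = 42/6 = 7
te_Data cleaning = (1 + 4·3 + 5)/6 = 18/6 = 3
te_Analysis = (5 + 4·6 + 7)/6 = 36/6 = 6
te_Draft manuscript = (2 + 4·4 + 12)/6 = 30/6 = 5

Forward pass:
ES_IRB approval = 0; EF_IRB approval = 15
ES_Recruitment = 0; EF_Recruitment = 9
ES_Instrument calibration = 15; EF_Instrument calibration = 15+5 = 20
ES_Pilot data = 15; EF_Pilot data = 15+3 = 18
ES_Data collection = 15; EF_Data collection = 15+7 = 22
ES_Data cleaning = 9; EF_Data cleaning = 9+3 = 12
ES_Analysis = 12; EF_Analysis = 12+6 = 18
ES_Draft manuscript = max(EF_Instrument calibration=20, EF_Pilot data=18, EF_Data collection=22, EF_Analysis=18) = 22; EF_Draft manuscript = 22+5 = 27
Expected project duration μ = 27 hours. Critical path: IRB approval → Data collection → Draft manuscript.

27 hours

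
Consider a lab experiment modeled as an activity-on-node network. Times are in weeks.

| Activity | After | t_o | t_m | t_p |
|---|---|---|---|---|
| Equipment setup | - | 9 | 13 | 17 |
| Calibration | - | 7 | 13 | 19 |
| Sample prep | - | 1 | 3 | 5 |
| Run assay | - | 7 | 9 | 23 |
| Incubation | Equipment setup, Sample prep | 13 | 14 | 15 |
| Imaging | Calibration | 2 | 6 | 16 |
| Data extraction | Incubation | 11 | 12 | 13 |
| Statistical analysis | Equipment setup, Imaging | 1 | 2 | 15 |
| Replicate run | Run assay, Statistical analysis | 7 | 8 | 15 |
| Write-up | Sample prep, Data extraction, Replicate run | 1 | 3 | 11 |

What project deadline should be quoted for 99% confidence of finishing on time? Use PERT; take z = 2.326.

48.1 weeks

te_Equipment setup = (9 + 4·13 + 17)/6 = 78/6 = 13; σ²_Equipment setup = ((17−9)/6)² = 1.778
te_Calibration = (7 + 4·13 + 19)/6 = 78/6 = 13; σ²_Calibration = ((19−7)/6)² = 4.000
te_Sample prep = (1 + 4·3 + 5)/6 = 18/6 = 3; σ²_Sample prep = ((5−1)/6)² = 0.444
te_Run assay = (7 + 4·9 + 23)/6 = 66/6 = 11; σ²_Run assay = ((23−7)/6)² = 7.111
te_Incubation = (13 + 4·14 + 15)/6 = 84/6 = 14; σ²_Incubation = ((15−13)/6)² = 0.111
te_Imaging = (2 + 4·6 + 16)/6 = 42/6 = 7; σ²_Imaging = ((16−2)/6)² = 5.444
te_Data extraction = (11 + 4·12 + 13)/6 = 72/6 = 12; σ²_Data extraction = ((13−11)/6)² = 0.111
te_Statistical analysis = (1 + 4·2 + 15)/6 = 24/6 = 4; σ²_Statistical analysis = ((15−1)/6)² = 5.444
te_Replicate run = (7 + 4·8 + 15)/6 = 54/6 = 9; σ²_Replicate run = ((15−7)/6)² = 1.778
te_Write-up = (1 + 4·3 + 11)/6 = 24/6 = 4; σ²_Write-up = ((11−1)/6)² = 2.778

Forward pass:
ES_Equipment setup = 0; EF_Equipment setup = 13
ES_Calibration = 0; EF_Calibration = 13
ES_Sample prep = 0; EF_Sample prep = 3
ES_Run assay = 0; EF_Run assay = 11
ES_Incubation = max(EF_Equipment setup=13, EF_Sample prep=3) = 13; EF_Incubation = 13+14 = 27
ES_Imaging = 13; EF_Imaging = 13+7 = 20
ES_Data extraction = 27; EF_Data extraction = 27+12 = 39
ES_Statistical analysis = max(EF_Equipment setup=13, EF_Imaging=20) = 20; EF_Statistical analysis = 20+4 = 24
ES_Replicate run = max(EF_Run assay=11, EF_Statistical analysis=24) = 24; EF_Replicate run = 24+9 = 33
ES_Write-up = max(EF_Sample prep=3, EF_Data extraction=39, EF_Replicate run=33) = 39; EF_Write-up = 39+4 = 43
Expected project duration μ = 43 weeks. Critical path: Equipment setup → Incubation → Data extraction → Write-up.

Variance along critical path = 1.778 + 0.111 + 0.111 + 2.778 = 4.778; σ = 2.186 weeks.
D = μ + z·σ = 43 + 2.326·2.186 = 48.1 weeks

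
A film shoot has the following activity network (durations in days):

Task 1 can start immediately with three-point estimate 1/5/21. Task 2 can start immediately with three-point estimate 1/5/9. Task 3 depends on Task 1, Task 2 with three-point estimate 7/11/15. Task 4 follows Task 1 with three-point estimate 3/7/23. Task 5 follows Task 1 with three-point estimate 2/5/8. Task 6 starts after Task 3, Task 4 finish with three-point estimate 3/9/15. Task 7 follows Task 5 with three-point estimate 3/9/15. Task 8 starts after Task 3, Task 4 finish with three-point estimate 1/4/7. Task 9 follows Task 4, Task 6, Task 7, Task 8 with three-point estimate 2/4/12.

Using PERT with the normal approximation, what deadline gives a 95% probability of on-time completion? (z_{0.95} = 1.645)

39.3 days

te_Task 1 = (1 + 4·5 + 21)/6 = 42/6 = 7; σ²_Task 1 = ((21−1)/6)² = 11.111
te_Task 2 = (1 + 4·5 + 9)/6 = 30/6 = 5; σ²_Task 2 = ((9−1)/6)² = 1.778
te_Task 3 = (7 + 4·11 + 15)/6 = 66/6 = 11; σ²_Task 3 = ((15−7)/6)² = 1.778
te_Task 4 = (3 + 4·7 + 23)/6 = 54/6 = 9; σ²_Task 4 = ((23−3)/6)² = 11.111
te_Task 5 = (2 + 4·5 + 8)/6 = 30/6 = 5; σ²_Task 5 = ((8−2)/6)² = 1.000
te_Task 6 = (3 + 4·9 + 15)/6 = 54/6 = 9; σ²_Task 6 = ((15−3)/6)² = 4.000
te_Task 7 = (3 + 4·9 + 15)/6 = 54/6 = 9; σ²_Task 7 = ((15−3)/6)² = 4.000
te_Task 8 = (1 + 4·4 + 7)/6 = 24/6 = 4; σ²_Task 8 = ((7−1)/6)² = 1.000
te_Task 9 = (2 + 4·4 + 12)/6 = 30/6 = 5; σ²_Task 9 = ((12−2)/6)² = 2.778

Forward pass:
ES_Task 1 = 0; EF_Task 1 = 7
ES_Task 2 = 0; EF_Task 2 = 5
ES_Task 3 = max(EF_Task 1=7, EF_Task 2=5) = 7; EF_Task 3 = 7+11 = 18
ES_Task 4 = 7; EF_Task 4 = 7+9 = 16
ES_Task 5 = 7; EF_Task 5 = 7+5 = 12
ES_Task 6 = max(EF_Task 3=18, EF_Task 4=16) = 18; EF_Task 6 = 18+9 = 27
ES_Task 7 = 12; EF_Task 7 = 12+9 = 21
ES_Task 8 = max(EF_Task 3=18, EF_Task 4=16) = 18; EF_Task 8 = 18+4 = 22
ES_Task 9 = max(EF_Task 4=16, EF_Task 6=27, EF_Task 7=21, EF_Task 8=22) = 27; EF_Task 9 = 27+5 = 32
Expected project duration μ = 32 days. Critical path: Task 1 → Task 3 → Task 6 → Task 9.

Variance along critical path = 11.111 + 1.778 + 4.000 + 2.778 = 19.667; σ = 4.435 days.
D = μ + z·σ = 32 + 1.645·4.435 = 39.3 days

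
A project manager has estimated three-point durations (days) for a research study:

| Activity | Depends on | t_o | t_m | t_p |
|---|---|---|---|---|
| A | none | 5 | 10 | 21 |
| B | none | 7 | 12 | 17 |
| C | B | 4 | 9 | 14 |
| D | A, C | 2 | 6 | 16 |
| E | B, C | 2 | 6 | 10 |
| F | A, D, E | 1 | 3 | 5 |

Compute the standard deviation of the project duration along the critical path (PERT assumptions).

te_A = (5 + 4·10 + 21)/6 = 66/6 = 11; σ²_A = ((21−5)/6)² = 7.111
te_B = (7 + 4·12 + 17)/6 = 72/6 = 12; σ²_B = ((17−7)/6)² = 2.778
te_C = (4 + 4·9 + 14)/6 = 54/6 = 9; σ²_C = ((14−4)/6)² = 2.778
te_D = (2 + 4·6 + 16)/6 = 42/6 = 7; σ²_D = ((16−2)/6)² = 5.444
te_E = (2 + 4·6 + 10)/6 = 36/6 = 6; σ²_E = ((10−2)/6)² = 1.778
te_F = (1 + 4·3 + 5)/6 = 18/6 = 3; σ²_F = ((5−1)/6)² = 0.444

Forward pass:
ES_A = 0; EF_A = 11
ES_B = 0; EF_B = 12
ES_C = 12; EF_C = 12+9 = 21
ES_D = max(EF_A=11, EF_C=21) = 21; EF_D = 21+7 = 28
ES_E = max(EF_B=12, EF_C=21) = 21; EF_E = 21+6 = 27
ES_F = max(EF_A=11, EF_D=28, EF_E=27) = 28; EF_F = 28+3 = 31
Expected project duration μ = 31 days. Critical path: B → C → D → F.

Variance along critical path = 2.778 + 2.778 + 5.444 + 0.444 = 11.444
σ = √11.444 = 3.383 days

3.38 days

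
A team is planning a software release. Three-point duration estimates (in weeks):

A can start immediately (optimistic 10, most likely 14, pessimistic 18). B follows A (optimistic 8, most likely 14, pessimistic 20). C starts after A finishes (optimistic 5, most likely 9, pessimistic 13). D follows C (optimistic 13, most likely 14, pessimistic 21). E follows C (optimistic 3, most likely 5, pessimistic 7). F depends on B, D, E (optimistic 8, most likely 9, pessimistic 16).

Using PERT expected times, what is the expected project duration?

te_A = (10 + 4·14 + 18)/6 = 84/6 = 14
te_B = (8 + 4·14 + 20)/6 = 84/6 = 14
te_C = (5 + 4·9 + 13)/6 = 54/6 = 9
te_D = (13 + 4·14 + 21)/6 = 90/6 = 15
te_E = (3 + 4·5 + 7)/6 = 30/6 = 5
te_F = (8 + 4·9 + 16)/6 = 60/6 = 10

Forward pass:
ES_A = 0; EF_A = 14
ES_B = 14; EF_B = 14+14 = 28
ES_C = 14; EF_C = 14+9 = 23
ES_D = 23; EF_D = 23+15 = 38
ES_E = 23; EF_E = 23+5 = 28
ES_F = max(EF_B=28, EF_D=38, EF_E=28) = 38; EF_F = 38+10 = 48
Expected project duration μ = 48 weeks. Critical path: A → C → D → F.

48 weeks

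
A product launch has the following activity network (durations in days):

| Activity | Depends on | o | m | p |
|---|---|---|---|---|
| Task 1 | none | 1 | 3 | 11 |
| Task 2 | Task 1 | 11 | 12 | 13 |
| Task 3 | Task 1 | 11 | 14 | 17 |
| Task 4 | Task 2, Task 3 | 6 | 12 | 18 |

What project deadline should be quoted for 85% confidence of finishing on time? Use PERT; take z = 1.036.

te_Task 1 = (1 + 4·3 + 11)/6 = 24/6 = 4; σ²_Task 1 = ((11−1)/6)² = 2.778
te_Task 2 = (11 + 4·12 + 13)/6 = 72/6 = 12; σ²_Task 2 = ((13−11)/6)² = 0.111
te_Task 3 = (11 + 4·14 + 17)/6 = 84/6 = 14; σ²_Task 3 = ((17−11)/6)² = 1.000
te_Task 4 = (6 + 4·12 + 18)/6 = 72/6 = 12; σ²_Task 4 = ((18−6)/6)² = 4.000

Forward pass:
ES_Task 1 = 0; EF_Task 1 = 4
ES_Task 2 = 4; EF_Task 2 = 4+12 = 16
ES_Task 3 = 4; EF_Task 3 = 4+14 = 18
ES_Task 4 = max(EF_Task 2=16, EF_Task 3=18) = 18; EF_Task 4 = 18+12 = 30
Expected project duration μ = 30 days. Critical path: Task 1 → Task 3 → Task 4.

Variance along critical path = 2.778 + 1.000 + 4.000 = 7.778; σ = 2.789 days.
D = μ + z·σ = 30 + 1.036·2.789 = 32.9 days

32.9 days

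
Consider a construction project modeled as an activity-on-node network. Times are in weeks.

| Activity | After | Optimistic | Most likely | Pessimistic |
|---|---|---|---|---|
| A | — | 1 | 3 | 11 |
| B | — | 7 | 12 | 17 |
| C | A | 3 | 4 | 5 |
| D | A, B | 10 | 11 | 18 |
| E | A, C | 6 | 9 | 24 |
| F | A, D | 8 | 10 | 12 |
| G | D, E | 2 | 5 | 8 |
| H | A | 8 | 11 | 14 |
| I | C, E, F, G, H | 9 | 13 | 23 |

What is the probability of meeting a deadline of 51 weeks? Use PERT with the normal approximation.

te_A = (1 + 4·3 + 11)/6 = 24/6 = 4; σ²_A = ((11−1)/6)² = 2.778
te_B = (7 + 4·12 + 17)/6 = 72/6 = 12; σ²_B = ((17−7)/6)² = 2.778
te_C = (3 + 4·4 + 5)/6 = 24/6 = 4; σ²_C = ((5−3)/6)² = 0.111
te_D = (10 + 4·11 + 18)/6 = 72/6 = 12; σ²_D = ((18−10)/6)² = 1.778
te_E = (6 + 4·9 + 24)/6 = 66/6 = 11; σ²_E = ((24−6)/6)² = 9.000
te_F = (8 + 4·10 + 12)/6 = 60/6 = 10; σ²_F = ((12−8)/6)² = 0.444
te_G = (2 + 4·5 + 8)/6 = 30/6 = 5; σ²_G = ((8−2)/6)² = 1.000
te_H = (8 + 4·11 + 14)/6 = 66/6 = 11; σ²_H = ((14−8)/6)² = 1.000
te_I = (9 + 4·13 + 23)/6 = 84/6 = 14; σ²_I = ((23−9)/6)² = 5.444

Forward pass:
ES_A = 0; EF_A = 4
ES_B = 0; EF_B = 12
ES_C = 4; EF_C = 4+4 = 8
ES_D = max(EF_A=4, EF_B=12) = 12; EF_D = 12+12 = 24
ES_E = max(EF_A=4, EF_C=8) = 8; EF_E = 8+11 = 19
ES_F = max(EF_A=4, EF_D=24) = 24; EF_F = 24+10 = 34
ES_G = max(EF_D=24, EF_E=19) = 24; EF_G = 24+5 = 29
ES_H = 4; EF_H = 4+11 = 15
ES_I = max(EF_C=8, EF_E=19, EF_F=34, EF_G=29, EF_H=15) = 34; EF_I = 34+14 = 48
Expected project duration μ = 48 weeks. Critical path: B → D → F → I.

Variance along critical path = 2.778 + 1.778 + 0.444 + 5.444 = 10.444; σ = √10.444 = 3.232 weeks.
Z = (51 − 48) / 3.232 = 0.928
P(T ≤ 51) = Φ(0.928) ≈ 0.823

0.823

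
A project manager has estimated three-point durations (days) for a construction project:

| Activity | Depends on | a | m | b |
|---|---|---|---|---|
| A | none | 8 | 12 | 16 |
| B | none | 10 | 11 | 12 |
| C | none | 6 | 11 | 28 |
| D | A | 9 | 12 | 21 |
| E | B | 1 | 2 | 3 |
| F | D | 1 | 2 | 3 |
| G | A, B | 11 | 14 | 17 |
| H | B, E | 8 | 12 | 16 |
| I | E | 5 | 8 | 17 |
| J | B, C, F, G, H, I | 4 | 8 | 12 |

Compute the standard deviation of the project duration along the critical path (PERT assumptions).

2.77 days

te_A = (8 + 4·12 + 16)/6 = 72/6 = 12; σ²_A = ((16−8)/6)² = 1.778
te_B = (10 + 4·11 + 12)/6 = 66/6 = 11; σ²_B = ((12−10)/6)² = 0.111
te_C = (6 + 4·11 + 28)/6 = 78/6 = 13; σ²_C = ((28−6)/6)² = 13.444
te_D = (9 + 4·12 + 21)/6 = 78/6 = 13; σ²_D = ((21−9)/6)² = 4.000
te_E = (1 + 4·2 + 3)/6 = 12/6 = 2; σ²_E = ((3−1)/6)² = 0.111
te_F = (1 + 4·2 + 3)/6 = 12/6 = 2; σ²_F = ((3−1)/6)² = 0.111
te_G = (11 + 4·14 + 17)/6 = 84/6 = 14; σ²_G = ((17−11)/6)² = 1.000
te_H = (8 + 4·12 + 16)/6 = 72/6 = 12; σ²_H = ((16−8)/6)² = 1.778
te_I = (5 + 4·8 + 17)/6 = 54/6 = 9; σ²_I = ((17−5)/6)² = 4.000
te_J = (4 + 4·8 + 12)/6 = 48/6 = 8; σ²_J = ((12−4)/6)² = 1.778

Forward pass:
ES_A = 0; EF_A = 12
ES_B = 0; EF_B = 11
ES_C = 0; EF_C = 13
ES_D = 12; EF_D = 12+13 = 25
ES_E = 11; EF_E = 11+2 = 13
ES_F = 25; EF_F = 25+2 = 27
ES_G = max(EF_A=12, EF_B=11) = 12; EF_G = 12+14 = 26
ES_H = max(EF_B=11, EF_E=13) = 13; EF_H = 13+12 = 25
ES_I = 13; EF_I = 13+9 = 22
ES_J = max(EF_B=11, EF_C=13, EF_F=27, EF_G=26, EF_H=25, EF_I=22) = 27; EF_J = 27+8 = 35
Expected project duration μ = 35 days. Critical path: A → D → F → J.

Variance along critical path = 1.778 + 4.000 + 0.111 + 1.778 = 7.667
σ = √7.667 = 2.769 days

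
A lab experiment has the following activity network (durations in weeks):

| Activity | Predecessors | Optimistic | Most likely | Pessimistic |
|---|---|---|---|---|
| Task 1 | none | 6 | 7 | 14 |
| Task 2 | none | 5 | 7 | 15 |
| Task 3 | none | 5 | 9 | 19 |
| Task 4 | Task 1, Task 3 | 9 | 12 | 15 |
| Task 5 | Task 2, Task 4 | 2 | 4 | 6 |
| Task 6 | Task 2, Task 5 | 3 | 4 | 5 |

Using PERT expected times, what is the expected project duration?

te_Task 1 = (6 + 4·7 + 14)/6 = 48/6 = 8
te_Task 2 = (5 + 4·7 + 15)/6 = 48/6 = 8
te_Task 3 = (5 + 4·9 + 19)/6 = 60/6 = 10
te_Task 4 = (9 + 4·12 + 15)/6 = 72/6 = 12
te_Task 5 = (2 + 4·4 + 6)/6 = 24/6 = 4
te_Task 6 = (3 + 4·4 + 5)/6 = 24/6 = 4

Forward pass:
ES_Task 1 = 0; EF_Task 1 = 8
ES_Task 2 = 0; EF_Task 2 = 8
ES_Task 3 = 0; EF_Task 3 = 10
ES_Task 4 = max(EF_Task 1=8, EF_Task 3=10) = 10; EF_Task 4 = 10+12 = 22
ES_Task 5 = max(EF_Task 2=8, EF_Task 4=22) = 22; EF_Task 5 = 22+4 = 26
ES_Task 6 = max(EF_Task 2=8, EF_Task 5=26) = 26; EF_Task 6 = 26+4 = 30
Expected project duration μ = 30 weeks. Critical path: Task 3 → Task 4 → Task 5 → Task 6.

30 weeks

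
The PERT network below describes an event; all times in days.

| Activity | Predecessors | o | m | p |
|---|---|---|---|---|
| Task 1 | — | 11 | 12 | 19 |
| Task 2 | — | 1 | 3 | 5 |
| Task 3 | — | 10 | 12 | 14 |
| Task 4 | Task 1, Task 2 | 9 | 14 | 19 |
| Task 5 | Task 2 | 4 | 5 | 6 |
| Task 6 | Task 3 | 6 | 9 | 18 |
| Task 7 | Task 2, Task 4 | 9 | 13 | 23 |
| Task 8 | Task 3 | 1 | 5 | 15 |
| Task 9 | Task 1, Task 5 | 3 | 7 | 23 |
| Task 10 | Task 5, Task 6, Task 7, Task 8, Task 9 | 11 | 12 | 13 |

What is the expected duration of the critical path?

te_Task 1 = (11 + 4·12 + 19)/6 = 78/6 = 13
te_Task 2 = (1 + 4·3 + 5)/6 = 18/6 = 3
te_Task 3 = (10 + 4·12 + 14)/6 = 72/6 = 12
te_Task 4 = (9 + 4·14 + 19)/6 = 84/6 = 14
te_Task 5 = (4 + 4·5 + 6)/6 = 30/6 = 5
te_Task 6 = (6 + 4·9 + 18)/6 = 60/6 = 10
te_Task 7 = (9 + 4·13 + 23)/6 = 84/6 = 14
te_Task 8 = (1 + 4·5 + 15)/6 = 36/6 = 6
te_Task 9 = (3 + 4·7 + 23)/6 = 54/6 = 9
te_Task 10 = (11 + 4·12 + 13)/6 = 72/6 = 12

Forward pass:
ES_Task 1 = 0; EF_Task 1 = 13
ES_Task 2 = 0; EF_Task 2 = 3
ES_Task 3 = 0; EF_Task 3 = 12
ES_Task 4 = max(EF_Task 1=13, EF_Task 2=3) = 13; EF_Task 4 = 13+14 = 27
ES_Task 5 = 3; EF_Task 5 = 3+5 = 8
ES_Task 6 = 12; EF_Task 6 = 12+10 = 22
ES_Task 7 = max(EF_Task 2=3, EF_Task 4=27) = 27; EF_Task 7 = 27+14 = 41
ES_Task 8 = 12; EF_Task 8 = 12+6 = 18
ES_Task 9 = max(EF_Task 1=13, EF_Task 5=8) = 13; EF_Task 9 = 13+9 = 22
ES_Task 10 = max(EF_Task 5=8, EF_Task 6=22, EF_Task 7=41, EF_Task 8=18, EF_Task 9=22) = 41; EF_Task 10 = 41+12 = 53
Expected project duration μ = 53 days. Critical path: Task 1 → Task 4 → Task 7 → Task 10.

53 days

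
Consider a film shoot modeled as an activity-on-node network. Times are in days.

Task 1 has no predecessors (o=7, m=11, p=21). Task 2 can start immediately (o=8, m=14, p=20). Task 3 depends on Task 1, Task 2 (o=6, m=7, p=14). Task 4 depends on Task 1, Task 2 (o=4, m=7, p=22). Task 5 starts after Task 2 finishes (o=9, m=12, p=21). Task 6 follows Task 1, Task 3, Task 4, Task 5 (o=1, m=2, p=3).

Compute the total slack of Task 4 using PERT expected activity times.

4 days

te_Task 1 = (7 + 4·11 + 21)/6 = 72/6 = 12
te_Task 2 = (8 + 4·14 + 20)/6 = 84/6 = 14
te_Task 3 = (6 + 4·7 + 14)/6 = 48/6 = 8
te_Task 4 = (4 + 4·7 + 22)/6 = 54/6 = 9
te_Task 5 = (9 + 4·12 + 21)/6 = 78/6 = 13
te_Task 6 = (1 + 4·2 + 3)/6 = 12/6 = 2

Forward pass:
ES_Task 1 = 0; EF_Task 1 = 12
ES_Task 2 = 0; EF_Task 2 = 14
ES_Task 3 = max(EF_Task 1=12, EF_Task 2=14) = 14; EF_Task 3 = 14+8 = 22
ES_Task 4 = max(EF_Task 1=12, EF_Task 2=14) = 14; EF_Task 4 = 14+9 = 23
ES_Task 5 = 14; EF_Task 5 = 14+13 = 27
ES_Task 6 = max(EF_Task 1=12, EF_Task 3=22, EF_Task 4=23, EF_Task 5=27) = 27; EF_Task 6 = 27+2 = 29
Expected project duration μ = 29 days. Critical path: Task 2 → Task 5 → Task 6.

Backward pass:
LF_Task 6 = 29; LS_Task 6 = 29−2 = 27
LF_Task 5 = LS_Task 6 = 27; LS_Task 5 = 27−13 = 14
LF_Task 4 = LS_Task 6 = 27; LS_Task 4 = 27−9 = 18
LF_Task 3 = LS_Task 6 = 27; LS_Task 3 = 27−8 = 19
LF_Task 2 = min(LS_Task 3=19, LS_Task 4=18, LS_Task 5=14) = 14; LS_Task 2 = 14−14 = 0
LF_Task 1 = min(LS_Task 3=19, LS_Task 4=18, LS_Task 6=27) = 18; LS_Task 1 = 18−12 = 6
Slack_Task 4 = LS_Task 4 − ES_Task 4 = 18 − 14 = 4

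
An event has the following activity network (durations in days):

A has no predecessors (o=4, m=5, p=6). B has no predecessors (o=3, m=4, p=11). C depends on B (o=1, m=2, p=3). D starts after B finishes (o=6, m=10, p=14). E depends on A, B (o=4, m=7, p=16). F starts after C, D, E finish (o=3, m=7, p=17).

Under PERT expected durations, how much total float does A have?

2 days

te_A = (4 + 4·5 + 6)/6 = 30/6 = 5
te_B = (3 + 4·4 + 11)/6 = 30/6 = 5
te_C = (1 + 4·2 + 3)/6 = 12/6 = 2
te_D = (6 + 4·10 + 14)/6 = 60/6 = 10
te_E = (4 + 4·7 + 16)/6 = 48/6 = 8
te_F = (3 + 4·7 + 17)/6 = 48/6 = 8

Forward pass:
ES_A = 0; EF_A = 5
ES_B = 0; EF_B = 5
ES_C = 5; EF_C = 5+2 = 7
ES_D = 5; EF_D = 5+10 = 15
ES_E = max(EF_A=5, EF_B=5) = 5; EF_E = 5+8 = 13
ES_F = max(EF_C=7, EF_D=15, EF_E=13) = 15; EF_F = 15+8 = 23
Expected project duration μ = 23 days. Critical path: B → D → F.

Backward pass:
LF_F = 23; LS_F = 23−8 = 15
LF_E = LS_F = 15; LS_E = 15−8 = 7
LF_D = LS_F = 15; LS_D = 15−10 = 5
LF_C = LS_F = 15; LS_C = 15−2 = 13
LF_B = min(LS_C=13, LS_D=5, LS_E=7) = 5; LS_B = 5−5 = 0
LF_A = LS_E = 7; LS_A = 7−5 = 2
Slack_A = LS_A − ES_A = 2 − 0 = 2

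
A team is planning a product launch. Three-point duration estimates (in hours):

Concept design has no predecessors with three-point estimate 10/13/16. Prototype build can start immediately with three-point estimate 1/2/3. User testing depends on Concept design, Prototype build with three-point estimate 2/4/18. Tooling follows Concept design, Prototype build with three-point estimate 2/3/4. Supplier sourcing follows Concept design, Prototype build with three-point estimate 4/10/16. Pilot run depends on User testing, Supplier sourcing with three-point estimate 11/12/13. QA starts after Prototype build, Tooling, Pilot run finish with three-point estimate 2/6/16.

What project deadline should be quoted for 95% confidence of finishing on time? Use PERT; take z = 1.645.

47.3 hours

te_Concept design = (10 + 4·13 + 16)/6 = 78/6 = 13; σ²_Concept design = ((16−10)/6)² = 1.000
te_Prototype build = (1 + 4·2 + 3)/6 = 12/6 = 2; σ²_Prototype build = ((3−1)/6)² = 0.111
te_User testing = (2 + 4·4 + 18)/6 = 36/6 = 6; σ²_User testing = ((18−2)/6)² = 7.111
te_Tooling = (2 + 4·3 + 4)/6 = 18/6 = 3; σ²_Tooling = ((4−2)/6)² = 0.111
te_Supplier sourcing = (4 + 4·10 + 16)/6 = 60/6 = 10; σ²_Supplier sourcing = ((16−4)/6)² = 4.000
te_Pilot run = (11 + 4·12 + 13)/6 = 72/6 = 12; σ²_Pilot run = ((13−11)/6)² = 0.111
te_QA = (2 + 4·6 + 16)/6 = 42/6 = 7; σ²_QA = ((16−2)/6)² = 5.444

Forward pass:
ES_Concept design = 0; EF_Concept design = 13
ES_Prototype build = 0; EF_Prototype build = 2
ES_User testing = max(EF_Concept design=13, EF_Prototype build=2) = 13; EF_User testing = 13+6 = 19
ES_Tooling = max(EF_Concept design=13, EF_Prototype build=2) = 13; EF_Tooling = 13+3 = 16
ES_Supplier sourcing = max(EF_Concept design=13, EF_Prototype build=2) = 13; EF_Supplier sourcing = 13+10 = 23
ES_Pilot run = max(EF_User testing=19, EF_Supplier sourcing=23) = 23; EF_Pilot run = 23+12 = 35
ES_QA = max(EF_Prototype build=2, EF_Tooling=16, EF_Pilot run=35) = 35; EF_QA = 35+7 = 42
Expected project duration μ = 42 hours. Critical path: Concept design → Supplier sourcing → Pilot run → QA.

Variance along critical path = 1.000 + 4.000 + 0.111 + 5.444 = 10.556; σ = 3.249 hours.
D = μ + z·σ = 42 + 1.645·3.249 = 47.3 hours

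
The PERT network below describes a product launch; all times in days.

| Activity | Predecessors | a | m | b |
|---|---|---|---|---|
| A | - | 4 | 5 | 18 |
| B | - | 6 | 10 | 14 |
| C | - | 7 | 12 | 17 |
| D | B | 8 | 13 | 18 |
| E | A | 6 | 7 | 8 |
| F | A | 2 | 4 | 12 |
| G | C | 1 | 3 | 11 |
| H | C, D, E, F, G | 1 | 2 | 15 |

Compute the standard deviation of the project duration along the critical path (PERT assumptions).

te_A = (4 + 4·5 + 18)/6 = 42/6 = 7; σ²_A = ((18−4)/6)² = 5.444
te_B = (6 + 4·10 + 14)/6 = 60/6 = 10; σ²_B = ((14−6)/6)² = 1.778
te_C = (7 + 4·12 + 17)/6 = 72/6 = 12; σ²_C = ((17−7)/6)² = 2.778
te_D = (8 + 4·13 + 18)/6 = 78/6 = 13; σ²_D = ((18−8)/6)² = 2.778
te_E = (6 + 4·7 + 8)/6 = 42/6 = 7; σ²_E = ((8−6)/6)² = 0.111
te_F = (2 + 4·4 + 12)/6 = 30/6 = 5; σ²_F = ((12−2)/6)² = 2.778
te_G = (1 + 4·3 + 11)/6 = 24/6 = 4; σ²_G = ((11−1)/6)² = 2.778
te_H = (1 + 4·2 + 15)/6 = 24/6 = 4; σ²_H = ((15−1)/6)² = 5.444

Forward pass:
ES_A = 0; EF_A = 7
ES_B = 0; EF_B = 10
ES_C = 0; EF_C = 12
ES_D = 10; EF_D = 10+13 = 23
ES_E = 7; EF_E = 7+7 = 14
ES_F = 7; EF_F = 7+5 = 12
ES_G = 12; EF_G = 12+4 = 16
ES_H = max(EF_C=12, EF_D=23, EF_E=14, EF_F=12, EF_G=16) = 23; EF_H = 23+4 = 27
Expected project duration μ = 27 days. Critical path: B → D → H.

Variance along critical path = 1.778 + 2.778 + 5.444 = 10.000
σ = √10.000 = 3.162 days

3.16 days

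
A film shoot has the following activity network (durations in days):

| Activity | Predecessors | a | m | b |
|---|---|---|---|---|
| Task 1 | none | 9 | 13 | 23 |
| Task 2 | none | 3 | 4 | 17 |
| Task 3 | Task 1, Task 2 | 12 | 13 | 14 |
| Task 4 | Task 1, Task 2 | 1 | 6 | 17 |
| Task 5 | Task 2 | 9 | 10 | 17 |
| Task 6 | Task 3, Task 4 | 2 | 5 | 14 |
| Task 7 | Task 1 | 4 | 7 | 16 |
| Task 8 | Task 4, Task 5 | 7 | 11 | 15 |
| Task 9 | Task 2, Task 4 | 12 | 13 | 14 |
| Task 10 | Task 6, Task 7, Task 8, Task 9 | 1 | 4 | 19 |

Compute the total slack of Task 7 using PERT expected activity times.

te_Task 1 = (9 + 4·13 + 23)/6 = 84/6 = 14
te_Task 2 = (3 + 4·4 + 17)/6 = 36/6 = 6
te_Task 3 = (12 + 4·13 + 14)/6 = 78/6 = 13
te_Task 4 = (1 + 4·6 + 17)/6 = 42/6 = 7
te_Task 5 = (9 + 4·10 + 17)/6 = 66/6 = 11
te_Task 6 = (2 + 4·5 + 14)/6 = 36/6 = 6
te_Task 7 = (4 + 4·7 + 16)/6 = 48/6 = 8
te_Task 8 = (7 + 4·11 + 15)/6 = 66/6 = 11
te_Task 9 = (12 + 4·13 + 14)/6 = 78/6 = 13
te_Task 10 = (1 + 4·4 + 19)/6 = 36/6 = 6

Forward pass:
ES_Task 1 = 0; EF_Task 1 = 14
ES_Task 2 = 0; EF_Task 2 = 6
ES_Task 3 = max(EF_Task 1=14, EF_Task 2=6) = 14; EF_Task 3 = 14+13 = 27
ES_Task 4 = max(EF_Task 1=14, EF_Task 2=6) = 14; EF_Task 4 = 14+7 = 21
ES_Task 5 = 6; EF_Task 5 = 6+11 = 17
ES_Task 6 = max(EF_Task 3=27, EF_Task 4=21) = 27; EF_Task 6 = 27+6 = 33
ES_Task 7 = 14; EF_Task 7 = 14+8 = 22
ES_Task 8 = max(EF_Task 4=21, EF_Task 5=17) = 21; EF_Task 8 = 21+11 = 32
ES_Task 9 = max(EF_Task 2=6, EF_Task 4=21) = 21; EF_Task 9 = 21+13 = 34
ES_Task 10 = max(EF_Task 6=33, EF_Task 7=22, EF_Task 8=32, EF_Task 9=34) = 34; EF_Task 10 = 34+6 = 40
Expected project duration μ = 40 days. Critical path: Task 1 → Task 4 → Task 9 → Task 10.

Backward pass:
LF_Task 10 = 40; LS_Task 10 = 40−6 = 34
LF_Task 9 = LS_Task 10 = 34; LS_Task 9 = 34−13 = 21
LF_Task 8 = LS_Task 10 = 34; LS_Task 8 = 34−11 = 23
LF_Task 7 = LS_Task 10 = 34; LS_Task 7 = 34−8 = 26
LF_Task 6 = LS_Task 10 = 34; LS_Task 6 = 34−6 = 28
LF_Task 5 = LS_Task 8 = 23; LS_Task 5 = 23−11 = 12
LF_Task 4 = min(LS_Task 6=28, LS_Task 8=23, LS_Task 9=21) = 21; LS_Task 4 = 21−7 = 14
LF_Task 3 = LS_Task 6 = 28; LS_Task 3 = 28−13 = 15
LF_Task 2 = min(LS_Task 3=15, LS_Task 4=14, LS_Task 5=12, LS_Task 9=21) = 12; LS_Task 2 = 12−6 = 6
LF_Task 1 = min(LS_Task 3=15, LS_Task 4=14, LS_Task 7=26) = 14; LS_Task 1 = 14−14 = 0
Slack_Task 7 = LS_Task 7 − ES_Task 7 = 26 − 14 = 12

12 days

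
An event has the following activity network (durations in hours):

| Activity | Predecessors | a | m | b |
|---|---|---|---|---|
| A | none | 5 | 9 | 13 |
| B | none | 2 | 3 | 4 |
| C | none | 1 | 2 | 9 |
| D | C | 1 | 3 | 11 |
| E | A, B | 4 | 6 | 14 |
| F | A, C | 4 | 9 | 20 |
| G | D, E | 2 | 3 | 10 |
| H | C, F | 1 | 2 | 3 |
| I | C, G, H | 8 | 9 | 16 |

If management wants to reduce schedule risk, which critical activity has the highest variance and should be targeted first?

te_A = (5 + 4·9 + 13)/6 = 54/6 = 9; σ²_A = ((13−5)/6)² = 1.778
te_B = (2 + 4·3 + 4)/6 = 18/6 = 3; σ²_B = ((4−2)/6)² = 0.111
te_C = (1 + 4·2 + 9)/6 = 18/6 = 3; σ²_C = ((9−1)/6)² = 1.778
te_D = (1 + 4·3 + 11)/6 = 24/6 = 4; σ²_D = ((11−1)/6)² = 2.778
te_E = (4 + 4·6 + 14)/6 = 42/6 = 7; σ²_E = ((14−4)/6)² = 2.778
te_F = (4 + 4·9 + 20)/6 = 60/6 = 10; σ²_F = ((20−4)/6)² = 7.111
te_G = (2 + 4·3 + 10)/6 = 24/6 = 4; σ²_G = ((10−2)/6)² = 1.778
te_H = (1 + 4·2 + 3)/6 = 12/6 = 2; σ²_H = ((3−1)/6)² = 0.111
te_I = (8 + 4·9 + 16)/6 = 60/6 = 10; σ²_I = ((16−8)/6)² = 1.778

Forward pass:
ES_A = 0; EF_A = 9
ES_B = 0; EF_B = 3
ES_C = 0; EF_C = 3
ES_D = 3; EF_D = 3+4 = 7
ES_E = max(EF_A=9, EF_B=3) = 9; EF_E = 9+7 = 16
ES_F = max(EF_A=9, EF_C=3) = 9; EF_F = 9+10 = 19
ES_G = max(EF_D=7, EF_E=16) = 16; EF_G = 16+4 = 20
ES_H = max(EF_C=3, EF_F=19) = 19; EF_H = 19+2 = 21
ES_I = max(EF_C=3, EF_G=20, EF_H=21) = 21; EF_I = 21+10 = 31
Expected project duration μ = 31 hours. Critical path: A → F → H → I.

Variances on critical path: σ²_A=1.778, σ²_F=7.111, σ²_H=0.111, σ²_I=1.778.
Largest is σ²_F = 7.111.

F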